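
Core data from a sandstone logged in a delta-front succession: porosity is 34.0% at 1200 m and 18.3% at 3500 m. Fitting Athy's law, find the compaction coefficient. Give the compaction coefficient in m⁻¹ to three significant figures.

Working in km (1 km = 1000 m; k in km⁻¹ = k in m⁻¹ × 1000):
Athy: φ(z) = φ₀ e^(−kz) ⇒ φ₁/φ₂ = e^{k(z₂−z₁)} ⇒ k = ln(φ₁/φ₂)/(z₂−z₁)
k = ln(0.34/0.183) / (3.5 − 1.2) = ln(1.858) / 2.3 = 0.6195 / 2.3 = 0.2693 km⁻¹

0.000269 m⁻¹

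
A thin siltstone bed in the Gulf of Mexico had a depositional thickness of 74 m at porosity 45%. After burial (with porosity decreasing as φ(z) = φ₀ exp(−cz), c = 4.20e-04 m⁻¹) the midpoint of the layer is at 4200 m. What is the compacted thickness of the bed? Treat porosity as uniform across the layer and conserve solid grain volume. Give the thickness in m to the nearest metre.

Working in km (1 km = 1000 m; c in km⁻¹ = c in m⁻¹ × 1000):
Porosity at 4.2 km: φ = 0.45·exp(−0.42×4.2) = 0.0771
Solid-volume conservation: h(1−φ) = h₀(1−φ₀) ⇒ h = h₀·(1−φ₀)/(1−φ)
h = 0.074 × (1 − 0.45)/(1 − 0.0771) = 0.074 × 0.5960 = 0.0441 km

44 m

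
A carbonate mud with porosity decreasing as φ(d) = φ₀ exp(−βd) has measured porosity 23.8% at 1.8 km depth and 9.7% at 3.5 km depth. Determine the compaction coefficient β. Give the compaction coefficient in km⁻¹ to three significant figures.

Athy: φ(d) = φ₀ e^(−βd) ⇒ φ₁/φ₂ = e^{β(d₂−d₁)} ⇒ β = ln(φ₁/φ₂)/(d₂−d₁)
β = ln(0.238/0.097) / (3.5 − 1.8) = ln(2.454) / 1.7 = 0.8976 / 1.7 = 0.528 km⁻¹

0.528 km⁻¹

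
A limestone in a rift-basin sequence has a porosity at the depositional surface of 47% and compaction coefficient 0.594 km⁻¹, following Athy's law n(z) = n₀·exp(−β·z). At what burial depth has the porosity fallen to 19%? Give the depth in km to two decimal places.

Invert Athy's law: z = ln(n₀/n) / β
z = ln(0.47/0.19) / 0.594 = ln(2.474) / 0.594 = 0.9057 / 0.594 = 1.525 km

1.52 km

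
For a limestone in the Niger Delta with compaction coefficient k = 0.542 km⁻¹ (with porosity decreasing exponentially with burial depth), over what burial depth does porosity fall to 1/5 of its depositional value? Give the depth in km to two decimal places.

n/n₀ = 1/5 ⇒ exp(−k·Z) = 1/5 ⇒ Z = ln(5) / k
Z = 1.6094 / 0.542 = 2.969 km

2.97 km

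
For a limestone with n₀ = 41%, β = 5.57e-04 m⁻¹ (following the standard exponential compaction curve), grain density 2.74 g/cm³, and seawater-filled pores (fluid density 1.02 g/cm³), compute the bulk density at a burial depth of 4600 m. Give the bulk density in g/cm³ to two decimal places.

Working in km (1 km = 1000 m; β in km⁻¹ = β in m⁻¹ × 1000):
Porosity at depth: n = 0.41·exp(−0.557×4.6) = 0.41×0.0771 = 0.0316
Bulk density: ρ_b = (1−n)ρ_g + n·ρ_f = 0.9684×2.74 + 0.0316×1.02
       = 2.653 + 0.032 = 2.686 g/cm³

2.69 g/cm³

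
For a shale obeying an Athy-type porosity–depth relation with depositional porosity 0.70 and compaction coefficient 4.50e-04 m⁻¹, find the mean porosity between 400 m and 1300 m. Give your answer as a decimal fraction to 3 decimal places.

Working in km (1 km = 1000 m; β in km⁻¹ = β in m⁻¹ × 1000):
⟨phi⟩ = (1/(d₂−d₁)) ∫ phi₀ e^(−βd) dd = phi₀·(e^(−β·d₁) − e^(−β·d₂)) / (β·(d₂−d₁))
e^(−0.45×0.4) = 0.8353; e^(−0.45×1.3) = 0.5571
⟨phi⟩ = 0.7 × (0.8353 − 0.5571) / (0.45 × 0.9) = 0.7 × 0.6868 = 0.4808

0.481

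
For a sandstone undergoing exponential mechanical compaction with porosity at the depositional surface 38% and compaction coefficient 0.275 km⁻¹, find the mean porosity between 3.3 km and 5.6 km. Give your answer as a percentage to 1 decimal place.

⟨phi⟩ = (1/(d₂−d₁)) ∫ phi₀ e^(−kd) dd = phi₀·(e^(−k·d₁) − e^(−k·d₂)) / (k·(d₂−d₁))
e^(−0.275×3.3) = 0.4035; e^(−0.275×5.6) = 0.2144
⟨phi⟩ = 0.38 × (0.4035 − 0.2144) / (0.275 × 2.3) = 0.38 × 0.2991 = 0.1136

11.4%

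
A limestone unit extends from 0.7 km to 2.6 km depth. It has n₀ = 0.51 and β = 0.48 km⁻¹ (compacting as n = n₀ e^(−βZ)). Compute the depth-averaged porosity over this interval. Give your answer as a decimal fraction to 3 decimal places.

⟨n⟩ = (1/(Z₂−Z₁)) ∫ n₀ e^(−βZ) dZ = n₀·(e^(−β·Z₁) − e^(−β·Z₂)) / (β·(Z₂−Z₁))
e^(−0.48×0.7) = 0.7146; e^(−0.48×2.6) = 0.2871
⟨n⟩ = 0.51 × (0.7146 − 0.2871) / (0.48 × 1.9) = 0.51 × 0.4688 = 0.2391

0.239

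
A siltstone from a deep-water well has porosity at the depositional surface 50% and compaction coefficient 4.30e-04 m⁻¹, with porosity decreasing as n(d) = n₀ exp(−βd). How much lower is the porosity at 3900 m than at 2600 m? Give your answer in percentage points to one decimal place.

Working in km (1 km = 1000 m; β in km⁻¹ = β in m⁻¹ × 1000):
n(2.6) = 0.5·e^(−0.43×2.6) = 0.1635
n(3.9) = 0.5·e^(−0.43×3.9) = 0.0935
Δn = 0.1635 − 0.0935 = 0.0700

7.0 percentage points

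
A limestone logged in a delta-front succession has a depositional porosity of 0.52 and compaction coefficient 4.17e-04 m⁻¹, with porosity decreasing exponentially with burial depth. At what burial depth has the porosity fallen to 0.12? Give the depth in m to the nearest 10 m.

3520 m

Working in km (1 km = 1000 m; c in km⁻¹ = c in m⁻¹ × 1000):
Invert Athy's law: d = ln(phi₀/phi) / c
d = ln(0.52/0.12) / 0.417 = ln(4.333) / 0.417 = 1.4663 / 0.417 = 3.516 km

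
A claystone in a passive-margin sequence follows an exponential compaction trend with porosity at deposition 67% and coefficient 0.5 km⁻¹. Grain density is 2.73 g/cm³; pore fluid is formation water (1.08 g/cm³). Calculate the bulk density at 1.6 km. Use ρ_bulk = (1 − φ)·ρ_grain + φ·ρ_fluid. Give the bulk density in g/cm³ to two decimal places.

Porosity at depth: phi = 0.67·exp(−0.5×1.6) = 0.67×0.4493 = 0.3011
Bulk density: ρ_b = (1−phi)ρ_g + phi·ρ_f = 0.6989×2.73 + 0.3011×1.08
       = 1.908 + 0.325 = 2.233 g/cm³

2.23 g/cm³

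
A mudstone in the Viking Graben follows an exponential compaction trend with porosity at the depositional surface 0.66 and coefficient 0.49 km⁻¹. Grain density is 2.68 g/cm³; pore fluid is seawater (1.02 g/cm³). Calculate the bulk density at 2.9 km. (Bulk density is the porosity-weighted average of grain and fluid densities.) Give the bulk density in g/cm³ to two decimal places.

Porosity at depth: phi = 0.66·exp(−0.49×2.9) = 0.66×0.2415 = 0.1594
Bulk density: ρ_b = (1−phi)ρ_g + phi·ρ_f = 0.8406×2.68 + 0.1594×1.02
       = 2.253 + 0.163 = 2.415 g/cm³

2.42 g/cm³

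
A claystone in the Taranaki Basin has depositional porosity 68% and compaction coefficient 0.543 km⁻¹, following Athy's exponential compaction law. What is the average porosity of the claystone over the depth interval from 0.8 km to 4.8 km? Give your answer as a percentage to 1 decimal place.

18.0%

⟨n⟩ = (1/(Z₂−Z₁)) ∫ n₀ e^(−βZ) dZ = n₀·(e^(−β·Z₁) − e^(−β·Z₂)) / (β·(Z₂−Z₁))
e^(−0.543×0.8) = 0.6477; e^(−0.543×4.8) = 0.0738
⟨n⟩ = 0.68 × (0.6477 − 0.0738) / (0.543 × 4) = 0.68 × 0.2642 = 0.1797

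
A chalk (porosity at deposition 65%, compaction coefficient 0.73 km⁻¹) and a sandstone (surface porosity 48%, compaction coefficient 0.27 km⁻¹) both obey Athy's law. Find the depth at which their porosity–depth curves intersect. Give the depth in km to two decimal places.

Set phi₀ₐ e^(−βₐZ) = phi₀ᵦ e^(−βᵦZ) ⇒ ln(phi₀ₐ/phi₀ᵦ) = (βₐ − βᵦ)·Z
Z = ln(0.65/0.48) / (0.73 − 0.27) = 0.3032 / 0.46 = 0.659 km

0.66 km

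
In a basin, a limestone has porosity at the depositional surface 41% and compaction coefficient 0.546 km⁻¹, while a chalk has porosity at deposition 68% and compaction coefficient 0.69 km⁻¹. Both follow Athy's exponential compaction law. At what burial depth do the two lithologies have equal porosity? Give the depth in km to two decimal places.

3.51 km

Set φ₀ₐ e^(−kₐd) = φ₀ᵦ e^(−kᵦd) ⇒ ln(φ₀ₐ/φ₀ᵦ) = (kₐ − kᵦ)·d
d = ln(0.41/0.68) / (0.546 − 0.69) = -0.5059 / -0.144 = 3.513 km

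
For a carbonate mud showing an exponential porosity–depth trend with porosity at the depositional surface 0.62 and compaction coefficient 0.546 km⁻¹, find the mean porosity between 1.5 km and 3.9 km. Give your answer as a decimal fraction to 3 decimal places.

0.152

⟨n⟩ = (1/(d₂−d₁)) ∫ n₀ e^(−βd) dd = n₀·(e^(−β·d₁) − e^(−β·d₂)) / (β·(d₂−d₁))
e^(−0.546×1.5) = 0.4409; e^(−0.546×3.9) = 0.1189
⟨n⟩ = 0.62 × (0.4409 − 0.1189) / (0.546 × 2.4) = 0.62 × 0.2457 = 0.1523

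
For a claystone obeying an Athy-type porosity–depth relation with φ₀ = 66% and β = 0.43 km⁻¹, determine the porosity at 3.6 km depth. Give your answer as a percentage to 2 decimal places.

φ = φ₀·exp(−β·Z) = 0.66 × exp(−0.43 × 3.6) = 0.66 × exp(−1.548)
  = 0.66 × 0.2127 = 0.1404

14.04%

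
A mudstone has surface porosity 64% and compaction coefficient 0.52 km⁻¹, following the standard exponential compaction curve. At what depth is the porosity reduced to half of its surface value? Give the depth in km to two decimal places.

1.33 km

φ/φ₀ = 1/2 ⇒ exp(−c·z) = 1/2 ⇒ z = ln(2) / c
z = 0.6931 / 0.52 = 1.333 km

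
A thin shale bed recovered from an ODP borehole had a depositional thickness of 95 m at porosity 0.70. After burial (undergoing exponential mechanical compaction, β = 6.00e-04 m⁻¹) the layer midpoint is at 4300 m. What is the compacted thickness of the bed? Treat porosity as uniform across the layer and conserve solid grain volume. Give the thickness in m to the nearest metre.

30 m

Working in km (1 km = 1000 m; β in km⁻¹ = β in m⁻¹ × 1000):
Porosity at 4.3 km: phi = 0.7·exp(−0.6×4.3) = 0.0530
Solid-volume conservation: h(1−phi) = h₀(1−phi₀) ⇒ h = h₀·(1−phi₀)/(1−phi)
h = 0.095 × (1 − 0.7)/(1 − 0.0530) = 0.095 × 0.3168 = 0.0301 km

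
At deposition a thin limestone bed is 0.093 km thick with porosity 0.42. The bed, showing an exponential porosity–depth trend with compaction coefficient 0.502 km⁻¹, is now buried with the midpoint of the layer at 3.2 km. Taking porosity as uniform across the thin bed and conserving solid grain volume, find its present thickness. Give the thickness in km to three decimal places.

Porosity at 3.2 km: phi = 0.42·exp(−0.502×3.2) = 0.0843
Solid-volume conservation: h(1−phi) = h₀(1−phi₀) ⇒ h = h₀·(1−phi₀)/(1−phi)
h = 0.093 × (1 − 0.42)/(1 − 0.0843) = 0.093 × 0.6334 = 0.0589 km

0.059 km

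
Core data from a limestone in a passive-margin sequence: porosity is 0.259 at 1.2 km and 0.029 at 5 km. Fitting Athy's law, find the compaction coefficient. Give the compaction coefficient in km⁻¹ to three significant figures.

Athy: φ(d) = φ₀ e^(−cd) ⇒ φ₁/φ₂ = e^{c(d₂−d₁)} ⇒ c = ln(φ₁/φ₂)/(d₂−d₁)
c = ln(0.259/0.029) / (5 − 1.2) = ln(8.931) / 3.8 = 2.1895 / 3.8 = 0.5762 km⁻¹

0.576 km⁻¹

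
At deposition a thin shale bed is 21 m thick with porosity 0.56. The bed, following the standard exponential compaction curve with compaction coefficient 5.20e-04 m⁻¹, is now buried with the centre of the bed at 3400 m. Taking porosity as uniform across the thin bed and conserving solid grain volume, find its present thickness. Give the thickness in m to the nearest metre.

10 m

Working in km (1 km = 1000 m; c in km⁻¹ = c in m⁻¹ × 1000):
Porosity at 3.4 km: n = 0.56·exp(−0.52×3.4) = 0.0956
Solid-volume conservation: h(1−n) = h₀(1−n₀) ⇒ h = h₀·(1−n₀)/(1−n)
h = 0.021 × (1 − 0.56)/(1 − 0.0956) = 0.021 × 0.4865 = 0.0102 km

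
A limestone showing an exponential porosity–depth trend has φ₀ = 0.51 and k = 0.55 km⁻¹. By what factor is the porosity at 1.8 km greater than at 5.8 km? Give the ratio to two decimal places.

9.03

φ(d₁)/φ(d₂) = e^(−k·d₁)/e^(−k·d₂) = e^{k(d₂−d₁)}
= exp(0.55 × 4) = exp(2.2) = 9.0250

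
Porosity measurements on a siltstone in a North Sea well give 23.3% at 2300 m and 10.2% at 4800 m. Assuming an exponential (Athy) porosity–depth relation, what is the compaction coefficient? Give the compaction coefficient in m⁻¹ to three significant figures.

Working in km (1 km = 1000 m; k in km⁻¹ = k in m⁻¹ × 1000):
Athy: n(z) = n₀ e^(−kz) ⇒ n₁/n₂ = e^{k(z₂−z₁)} ⇒ k = ln(n₁/n₂)/(z₂−z₁)
k = ln(0.233/0.102) / (4.8 − 2.3) = ln(2.284) / 2.5 = 0.8261 / 2.5 = 0.3304 km⁻¹

0.000330 m⁻¹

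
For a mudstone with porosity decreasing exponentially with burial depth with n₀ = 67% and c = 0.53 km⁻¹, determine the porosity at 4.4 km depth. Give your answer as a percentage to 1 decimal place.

6.5%

n = n₀·exp(−c·d) = 0.67 × exp(−0.53 × 4.4) = 0.67 × exp(−2.332)
  = 0.67 × 0.0971 = 0.0651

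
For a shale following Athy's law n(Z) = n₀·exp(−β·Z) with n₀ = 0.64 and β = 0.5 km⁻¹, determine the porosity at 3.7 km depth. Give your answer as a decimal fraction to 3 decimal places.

n = n₀·exp(−β·Z) = 0.64 × exp(−0.5 × 3.7) = 0.64 × exp(−1.85)
  = 0.64 × 0.1572 = 0.1006

0.101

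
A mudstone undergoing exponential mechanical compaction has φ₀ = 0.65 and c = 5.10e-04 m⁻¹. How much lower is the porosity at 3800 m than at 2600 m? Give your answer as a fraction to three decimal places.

0.079

Working in km (1 km = 1000 m; c in km⁻¹ = c in m⁻¹ × 1000):
φ(2.6) = 0.65·e^(−0.51×2.6) = 0.1726
φ(3.8) = 0.65·e^(−0.51×3.8) = 0.0936
Δφ = 0.1726 − 0.0936 = 0.0790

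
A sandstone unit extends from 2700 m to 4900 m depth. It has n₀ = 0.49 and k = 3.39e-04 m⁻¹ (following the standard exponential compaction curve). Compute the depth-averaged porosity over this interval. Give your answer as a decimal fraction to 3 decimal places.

Working in km (1 km = 1000 m; k in km⁻¹ = k in m⁻¹ × 1000):
⟨n⟩ = (1/(Z₂−Z₁)) ∫ n₀ e^(−kZ) dZ = n₀·(e^(−k·Z₁) − e^(−k·Z₂)) / (k·(Z₂−Z₁))
e^(−0.339×2.7) = 0.4004; e^(−0.339×4.9) = 0.1899
⟨n⟩ = 0.49 × (0.4004 − 0.1899) / (0.339 × 2.2) = 0.49 × 0.2822 = 0.1383

0.138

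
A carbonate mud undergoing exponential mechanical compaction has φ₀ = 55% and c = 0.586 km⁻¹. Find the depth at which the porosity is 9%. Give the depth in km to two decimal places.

3.09 km

Invert Athy's law: d = ln(φ₀/φ) / c
d = ln(0.55/0.09) / 0.586 = ln(6.111) / 0.586 = 1.8101 / 0.586 = 3.089 km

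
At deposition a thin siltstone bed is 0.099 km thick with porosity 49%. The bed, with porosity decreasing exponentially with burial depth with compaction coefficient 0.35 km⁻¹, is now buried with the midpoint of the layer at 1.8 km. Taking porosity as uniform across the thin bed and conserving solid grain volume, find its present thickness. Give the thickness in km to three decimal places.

0.068 km

Porosity at 1.8 km: φ = 0.49·exp(−0.35×1.8) = 0.2610
Solid-volume conservation: h(1−φ) = h₀(1−φ₀) ⇒ h = h₀·(1−φ₀)/(1−φ)
h = 0.099 × (1 − 0.49)/(1 − 0.2610) = 0.099 × 0.6901 = 0.0683 km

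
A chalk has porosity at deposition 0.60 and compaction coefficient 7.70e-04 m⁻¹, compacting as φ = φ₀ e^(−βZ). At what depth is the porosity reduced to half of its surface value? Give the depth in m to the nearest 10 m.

Working in km (1 km = 1000 m; β in km⁻¹ = β in m⁻¹ × 1000):
φ/φ₀ = 1/2 ⇒ exp(−β·Z) = 1/2 ⇒ Z = ln(2) / β
Z = 0.6931 / 0.77 = 0.900 km

900 m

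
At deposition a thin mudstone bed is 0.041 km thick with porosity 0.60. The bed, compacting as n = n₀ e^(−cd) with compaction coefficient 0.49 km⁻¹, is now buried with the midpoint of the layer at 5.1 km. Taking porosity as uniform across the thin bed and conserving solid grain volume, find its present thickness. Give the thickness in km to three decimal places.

0.017 km

Porosity at 5.1 km: n = 0.6·exp(−0.49×5.1) = 0.0493
Solid-volume conservation: h(1−n) = h₀(1−n₀) ⇒ h = h₀·(1−n₀)/(1−n)
h = 0.041 × (1 − 0.6)/(1 − 0.0493) = 0.041 × 0.4207 = 0.0173 km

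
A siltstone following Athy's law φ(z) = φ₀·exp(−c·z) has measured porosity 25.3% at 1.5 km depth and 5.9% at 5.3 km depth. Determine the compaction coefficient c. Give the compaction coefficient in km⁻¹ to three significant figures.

0.383 km⁻¹

Athy: φ(z) = φ₀ e^(−cz) ⇒ φ₁/φ₂ = e^{c(z₂−z₁)} ⇒ c = ln(φ₁/φ₂)/(z₂−z₁)
c = ln(0.253/0.059) / (5.3 − 1.5) = ln(4.288) / 3.8 = 1.4559 / 3.8 = 0.3831 km⁻¹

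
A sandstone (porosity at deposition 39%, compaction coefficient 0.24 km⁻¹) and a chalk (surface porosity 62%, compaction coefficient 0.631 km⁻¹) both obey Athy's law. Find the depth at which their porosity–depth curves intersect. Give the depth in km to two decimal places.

Set φ₀ₐ e^(−βₐZ) = φ₀ᵦ e^(−βᵦZ) ⇒ ln(φ₀ₐ/φ₀ᵦ) = (βₐ − βᵦ)·Z
Z = ln(0.39/0.62) / (0.24 − 0.631) = -0.4636 / -0.391 = 1.186 km

1.19 km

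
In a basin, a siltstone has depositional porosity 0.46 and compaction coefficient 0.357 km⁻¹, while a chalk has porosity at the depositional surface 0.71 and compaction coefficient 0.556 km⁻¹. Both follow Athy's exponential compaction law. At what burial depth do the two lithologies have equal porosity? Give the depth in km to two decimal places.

Set φ₀ₐ e^(−cₐz) = φ₀ᵦ e^(−cᵦz) ⇒ ln(φ₀ₐ/φ₀ᵦ) = (cₐ − cᵦ)·z
z = ln(0.46/0.71) / (0.357 − 0.556) = -0.4340 / -0.199 = 2.181 km

2.18 km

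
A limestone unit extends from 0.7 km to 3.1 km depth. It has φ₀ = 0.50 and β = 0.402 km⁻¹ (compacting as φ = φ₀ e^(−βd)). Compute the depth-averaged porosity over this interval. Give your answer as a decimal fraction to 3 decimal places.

⟨φ⟩ = (1/(d₂−d₁)) ∫ φ₀ e^(−βd) dd = φ₀·(e^(−β·d₁) − e^(−β·d₂)) / (β·(d₂−d₁))
e^(−0.402×0.7) = 0.7547; e^(−0.402×3.1) = 0.2876
⟨φ⟩ = 0.5 × (0.7547 − 0.2876) / (0.402 × 2.4) = 0.5 × 0.4842 = 0.2421

0.242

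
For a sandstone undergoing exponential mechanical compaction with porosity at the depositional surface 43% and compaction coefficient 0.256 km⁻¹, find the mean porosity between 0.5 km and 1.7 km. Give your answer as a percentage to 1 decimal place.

32.6%

⟨φ⟩ = (1/(d₂−d₁)) ∫ φ₀ e^(−βd) dd = φ₀·(e^(−β·d₁) − e^(−β·d₂)) / (β·(d₂−d₁))
e^(−0.256×0.5) = 0.8799; e^(−0.256×1.7) = 0.6471
⟨φ⟩ = 0.43 × (0.8799 − 0.6471) / (0.256 × 1.2) = 0.43 × 0.7575 = 0.3257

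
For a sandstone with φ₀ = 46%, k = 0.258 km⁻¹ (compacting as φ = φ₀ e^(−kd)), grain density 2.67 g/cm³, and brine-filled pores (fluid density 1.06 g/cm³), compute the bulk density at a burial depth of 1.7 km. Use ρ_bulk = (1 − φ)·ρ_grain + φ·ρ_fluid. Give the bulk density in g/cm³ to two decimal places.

2.19 g/cm³

Porosity at depth: φ = 0.46·exp(−0.258×1.7) = 0.46×0.6449 = 0.2967
Bulk density: ρ_b = (1−φ)ρ_g + φ·ρ_f = 0.7033×2.67 + 0.2967×1.06
       = 1.878 + 0.314 = 2.192 g/cm³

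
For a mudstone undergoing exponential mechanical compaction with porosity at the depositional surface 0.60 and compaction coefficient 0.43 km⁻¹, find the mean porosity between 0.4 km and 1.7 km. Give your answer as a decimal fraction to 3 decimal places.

0.387

⟨φ⟩ = (1/(d₂−d₁)) ∫ φ₀ e^(−kd) dd = φ₀·(e^(−k·d₁) − e^(−k·d₂)) / (k·(d₂−d₁))
e^(−0.43×0.4) = 0.8420; e^(−0.43×1.7) = 0.4814
⟨φ⟩ = 0.6 × (0.8420 − 0.4814) / (0.43 × 1.3) = 0.6 × 0.6450 = 0.3870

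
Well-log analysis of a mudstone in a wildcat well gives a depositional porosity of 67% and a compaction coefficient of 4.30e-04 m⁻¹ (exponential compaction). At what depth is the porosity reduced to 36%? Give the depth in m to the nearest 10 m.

1440 m

Working in km (1 km = 1000 m; c in km⁻¹ = c in m⁻¹ × 1000):
Invert Athy's law: d = ln(n₀/n) / c
d = ln(0.67/0.36) / 0.43 = ln(1.861) / 0.43 = 0.6212 / 0.43 = 1.445 km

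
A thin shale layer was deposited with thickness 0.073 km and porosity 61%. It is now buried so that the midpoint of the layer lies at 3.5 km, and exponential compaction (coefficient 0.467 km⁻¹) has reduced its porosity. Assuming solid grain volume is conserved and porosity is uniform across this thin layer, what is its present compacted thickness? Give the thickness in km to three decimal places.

0.032 km

Porosity at 3.5 km: φ = 0.61·exp(−0.467×3.5) = 0.1190
Solid-volume conservation: h(1−φ) = h₀(1−φ₀) ⇒ h = h₀·(1−φ₀)/(1−φ)
h = 0.073 × (1 − 0.61)/(1 − 0.1190) = 0.073 × 0.4427 = 0.0323 km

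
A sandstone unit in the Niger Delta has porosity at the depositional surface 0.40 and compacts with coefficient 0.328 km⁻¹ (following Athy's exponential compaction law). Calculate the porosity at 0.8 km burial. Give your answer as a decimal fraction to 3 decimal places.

phi = phi₀·exp(−c·d) = 0.4 × exp(−0.328 × 0.8) = 0.4 × exp(−0.2624)
  = 0.4 × 0.7692 = 0.3077

0.308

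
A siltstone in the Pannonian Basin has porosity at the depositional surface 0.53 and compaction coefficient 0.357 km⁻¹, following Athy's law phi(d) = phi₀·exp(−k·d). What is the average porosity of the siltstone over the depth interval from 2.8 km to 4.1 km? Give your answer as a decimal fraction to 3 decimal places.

⟨phi⟩ = (1/(d₂−d₁)) ∫ phi₀ e^(−kd) dd = phi₀·(e^(−k·d₁) − e^(−k·d₂)) / (k·(d₂−d₁))
e^(−0.357×2.8) = 0.3680; e^(−0.357×4.1) = 0.2314
⟨phi⟩ = 0.53 × (0.3680 − 0.2314) / (0.357 × 1.3) = 0.53 × 0.2944 = 0.1561

0.156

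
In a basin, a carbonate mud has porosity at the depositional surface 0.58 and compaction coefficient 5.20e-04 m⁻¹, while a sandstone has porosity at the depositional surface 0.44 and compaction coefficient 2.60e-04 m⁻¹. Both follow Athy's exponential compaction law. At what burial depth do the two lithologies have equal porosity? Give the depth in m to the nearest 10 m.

1060 m

Working in km (1 km = 1000 m; k in km⁻¹ = k in m⁻¹ × 1000):
Set φ₀ₐ e^(−kₐZ) = φ₀ᵦ e^(−kᵦZ) ⇒ ln(φ₀ₐ/φ₀ᵦ) = (kₐ − kᵦ)·Z
Z = ln(0.58/0.44) / (0.52 − 0.26) = 0.2763 / 0.26 = 1.063 km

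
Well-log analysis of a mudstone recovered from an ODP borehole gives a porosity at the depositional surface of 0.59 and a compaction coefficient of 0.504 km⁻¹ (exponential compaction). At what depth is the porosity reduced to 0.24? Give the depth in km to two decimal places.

Invert Athy's law: Z = ln(phi₀/phi) / k
Z = ln(0.59/0.24) / 0.504 = ln(2.458) / 0.504 = 0.8995 / 0.504 = 1.785 km

1.78 km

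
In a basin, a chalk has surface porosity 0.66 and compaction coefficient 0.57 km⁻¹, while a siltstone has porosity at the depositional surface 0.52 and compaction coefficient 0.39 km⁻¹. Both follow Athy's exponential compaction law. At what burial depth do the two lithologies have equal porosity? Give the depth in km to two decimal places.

Set phi₀ₐ e^(−kₐz) = phi₀ᵦ e^(−kᵦz) ⇒ ln(phi₀ₐ/phi₀ᵦ) = (kₐ − kᵦ)·z
z = ln(0.66/0.52) / (0.57 − 0.39) = 0.2384 / 0.18 = 1.325 km

1.32 km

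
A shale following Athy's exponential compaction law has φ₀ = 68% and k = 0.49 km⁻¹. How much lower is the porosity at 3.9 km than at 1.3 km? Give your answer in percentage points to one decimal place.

φ(1.3) = 0.68·e^(−0.49×1.3) = 0.3596
φ(3.9) = 0.68·e^(−0.49×3.9) = 0.1006
Δφ = 0.3596 − 0.1006 = 0.2590

25.9 percentage points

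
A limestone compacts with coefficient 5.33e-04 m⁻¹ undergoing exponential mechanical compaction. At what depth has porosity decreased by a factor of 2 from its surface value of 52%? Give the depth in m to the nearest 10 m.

1300 m

Working in km (1 km = 1000 m; c in km⁻¹ = c in m⁻¹ × 1000):
n/n₀ = 1/2 ⇒ exp(−c·Z) = 1/2 ⇒ Z = ln(2) / c
Z = 0.6931 / 0.533 = 1.300 km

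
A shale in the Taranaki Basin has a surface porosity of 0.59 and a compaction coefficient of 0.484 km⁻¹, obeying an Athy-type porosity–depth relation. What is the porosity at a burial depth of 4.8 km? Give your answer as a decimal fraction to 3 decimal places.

n = n₀·exp(−k·z) = 0.59 × exp(−0.484 × 4.8) = 0.59 × exp(−2.323)
  = 0.59 × 0.0980 = 0.0578

0.058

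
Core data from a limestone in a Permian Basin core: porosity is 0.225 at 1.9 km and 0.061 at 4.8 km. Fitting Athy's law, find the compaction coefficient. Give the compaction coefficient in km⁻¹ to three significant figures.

Athy: n(Z) = n₀ e^(−cZ) ⇒ n₁/n₂ = e^{c(Z₂−Z₁)} ⇒ c = ln(n₁/n₂)/(Z₂−Z₁)
c = ln(0.225/0.061) / (4.8 − 1.9) = ln(3.689) / 2.9 = 1.3052 / 2.9 = 0.4501 km⁻¹

0.450 km⁻¹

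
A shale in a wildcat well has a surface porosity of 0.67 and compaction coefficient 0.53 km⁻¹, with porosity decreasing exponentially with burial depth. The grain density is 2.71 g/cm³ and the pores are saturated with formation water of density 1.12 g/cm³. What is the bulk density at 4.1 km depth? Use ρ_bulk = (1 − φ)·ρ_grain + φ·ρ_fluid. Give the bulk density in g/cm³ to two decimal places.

2.59 g/cm³

Porosity at depth: phi = 0.67·exp(−0.53×4.1) = 0.67×0.1138 = 0.0763
Bulk density: ρ_b = (1−phi)ρ_g + phi·ρ_f = 0.9237×2.71 + 0.0763×1.12
       = 2.503 + 0.085 = 2.589 g/cm³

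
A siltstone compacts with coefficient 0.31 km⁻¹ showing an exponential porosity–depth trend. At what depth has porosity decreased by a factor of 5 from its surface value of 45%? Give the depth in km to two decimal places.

5.19 km

n/n₀ = 1/5 ⇒ exp(−β·Z) = 1/5 ⇒ Z = ln(5) / β
Z = 1.6094 / 0.31 = 5.192 km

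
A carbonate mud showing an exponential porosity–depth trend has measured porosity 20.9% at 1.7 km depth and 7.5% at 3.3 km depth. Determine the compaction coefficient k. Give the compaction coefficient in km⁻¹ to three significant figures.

0.641 km⁻¹

Athy: n(Z) = n₀ e^(−kZ) ⇒ n₁/n₂ = e^{k(Z₂−Z₁)} ⇒ k = ln(n₁/n₂)/(Z₂−Z₁)
k = ln(0.209/0.075) / (3.3 − 1.7) = ln(2.787) / 1.6 = 1.0248 / 1.6 = 0.6405 km⁻¹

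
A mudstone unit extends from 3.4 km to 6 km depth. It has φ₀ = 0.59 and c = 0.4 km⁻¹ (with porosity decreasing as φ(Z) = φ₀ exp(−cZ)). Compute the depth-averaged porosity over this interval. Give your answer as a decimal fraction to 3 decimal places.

0.094

⟨φ⟩ = (1/(Z₂−Z₁)) ∫ φ₀ e^(−cZ) dZ = φ₀·(e^(−c·Z₁) − e^(−c·Z₂)) / (c·(Z₂−Z₁))
e^(−0.4×3.4) = 0.2567; e^(−0.4×6) = 0.0907
⟨φ⟩ = 0.59 × (0.2567 − 0.0907) / (0.4 × 2.6) = 0.59 × 0.1596 = 0.0941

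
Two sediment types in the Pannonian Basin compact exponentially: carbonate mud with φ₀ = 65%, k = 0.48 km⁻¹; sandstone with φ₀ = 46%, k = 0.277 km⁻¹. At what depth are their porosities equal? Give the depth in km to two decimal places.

Set φ₀ₐ e^(−kₐZ) = φ₀ᵦ e^(−kᵦZ) ⇒ ln(φ₀ₐ/φ₀ᵦ) = (kₐ − kᵦ)·Z
Z = ln(0.65/0.46) / (0.48 − 0.277) = 0.3457 / 0.203 = 1.703 km

1.70 km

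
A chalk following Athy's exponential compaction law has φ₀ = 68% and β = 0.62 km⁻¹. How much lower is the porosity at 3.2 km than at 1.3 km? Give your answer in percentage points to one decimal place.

21.0 percentage points

φ(1.3) = 0.68·e^(−0.62×1.3) = 0.3037
φ(3.2) = 0.68·e^(−0.62×3.2) = 0.0935
Δφ = 0.3037 − 0.0935 = 0.2102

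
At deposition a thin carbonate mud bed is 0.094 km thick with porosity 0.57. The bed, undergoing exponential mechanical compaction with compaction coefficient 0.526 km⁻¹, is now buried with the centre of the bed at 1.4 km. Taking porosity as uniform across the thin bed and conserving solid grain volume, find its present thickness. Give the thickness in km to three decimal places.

Porosity at 1.4 km: φ = 0.57·exp(−0.526×1.4) = 0.2729
Solid-volume conservation: h(1−φ) = h₀(1−φ₀) ⇒ h = h₀·(1−φ₀)/(1−φ)
h = 0.094 × (1 − 0.57)/(1 − 0.2729) = 0.094 × 0.5914 = 0.0556 km

0.056 km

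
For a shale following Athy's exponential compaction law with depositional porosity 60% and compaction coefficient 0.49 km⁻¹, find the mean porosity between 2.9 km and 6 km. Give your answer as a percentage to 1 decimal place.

⟨phi⟩ = (1/(z₂−z₁)) ∫ phi₀ e^(−kz) dz = phi₀·(e^(−k·z₁) − e^(−k·z₂)) / (k·(z₂−z₁))
e^(−0.49×2.9) = 0.2415; e^(−0.49×6) = 0.0529
⟨phi⟩ = 0.6 × (0.2415 − 0.0529) / (0.49 × 3.1) = 0.6 × 0.1242 = 0.0745

7.4%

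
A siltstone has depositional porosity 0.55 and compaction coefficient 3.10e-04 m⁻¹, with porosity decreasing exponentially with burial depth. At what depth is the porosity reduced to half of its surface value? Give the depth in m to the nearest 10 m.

Working in km (1 km = 1000 m; c in km⁻¹ = c in m⁻¹ × 1000):
n/n₀ = 1/2 ⇒ exp(−c·d) = 1/2 ⇒ d = ln(2) / c
d = 0.6931 / 0.31 = 2.236 km

2240 m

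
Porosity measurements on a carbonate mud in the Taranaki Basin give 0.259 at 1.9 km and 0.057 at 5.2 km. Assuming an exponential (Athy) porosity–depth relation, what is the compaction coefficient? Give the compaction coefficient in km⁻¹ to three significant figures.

Athy: phi(z) = phi₀ e^(−βz) ⇒ phi₁/phi₂ = e^{β(z₂−z₁)} ⇒ β = ln(phi₁/phi₂)/(z₂−z₁)
β = ln(0.259/0.057) / (5.2 − 1.9) = ln(4.544) / 3.3 = 1.5138 / 3.3 = 0.4587 km⁻¹

0.459 km⁻¹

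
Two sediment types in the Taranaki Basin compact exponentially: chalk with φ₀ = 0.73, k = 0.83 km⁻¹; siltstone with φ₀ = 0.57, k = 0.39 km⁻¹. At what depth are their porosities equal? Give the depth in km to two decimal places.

Set φ₀ₐ e^(−kₐZ) = φ₀ᵦ e^(−kᵦZ) ⇒ ln(φ₀ₐ/φ₀ᵦ) = (kₐ − kᵦ)·Z
Z = ln(0.73/0.57) / (0.83 − 0.39) = 0.2474 / 0.44 = 0.562 km

0.56 km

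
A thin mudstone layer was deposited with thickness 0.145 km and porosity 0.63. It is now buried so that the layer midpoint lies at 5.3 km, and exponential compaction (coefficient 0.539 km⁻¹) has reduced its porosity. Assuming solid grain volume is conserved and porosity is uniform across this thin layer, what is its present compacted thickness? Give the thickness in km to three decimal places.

Porosity at 5.3 km: φ = 0.63·exp(−0.539×5.3) = 0.0362
Solid-volume conservation: h(1−φ) = h₀(1−φ₀) ⇒ h = h₀·(1−φ₀)/(1−φ)
h = 0.145 × (1 − 0.63)/(1 − 0.0362) = 0.145 × 0.3839 = 0.0557 km

0.056 km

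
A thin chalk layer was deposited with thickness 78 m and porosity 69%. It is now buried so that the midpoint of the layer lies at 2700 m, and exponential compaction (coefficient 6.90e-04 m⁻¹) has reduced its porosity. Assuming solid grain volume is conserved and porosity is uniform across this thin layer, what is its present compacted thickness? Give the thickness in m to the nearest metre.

27 m

Working in km (1 km = 1000 m; c in km⁻¹ = c in m⁻¹ × 1000):
Porosity at 2.7 km: n = 0.69·exp(−0.69×2.7) = 0.1071
Solid-volume conservation: h(1−n) = h₀(1−n₀) ⇒ h = h₀·(1−n₀)/(1−n)
h = 0.078 × (1 − 0.69)/(1 − 0.1071) = 0.078 × 0.3472 = 0.0271 km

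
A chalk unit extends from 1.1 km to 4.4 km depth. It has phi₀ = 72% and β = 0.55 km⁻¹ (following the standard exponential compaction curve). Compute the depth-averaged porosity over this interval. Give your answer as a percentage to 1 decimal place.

⟨phi⟩ = (1/(Z₂−Z₁)) ∫ phi₀ e^(−βZ) dZ = phi₀·(e^(−β·Z₁) − e^(−β·Z₂)) / (β·(Z₂−Z₁))
e^(−0.55×1.1) = 0.5461; e^(−0.55×4.4) = 0.0889
⟨phi⟩ = 0.72 × (0.5461 − 0.0889) / (0.55 × 3.3) = 0.72 × 0.2519 = 0.1813

18.1%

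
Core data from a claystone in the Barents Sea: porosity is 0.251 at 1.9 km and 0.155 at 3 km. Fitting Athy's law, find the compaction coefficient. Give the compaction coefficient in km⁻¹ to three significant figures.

Athy: φ(z) = φ₀ e^(−βz) ⇒ φ₁/φ₂ = e^{β(z₂−z₁)} ⇒ β = ln(φ₁/φ₂)/(z₂−z₁)
β = ln(0.251/0.155) / (3 − 1.9) = ln(1.619) / 1.1 = 0.4820 / 1.1 = 0.4382 km⁻¹

0.438 km⁻¹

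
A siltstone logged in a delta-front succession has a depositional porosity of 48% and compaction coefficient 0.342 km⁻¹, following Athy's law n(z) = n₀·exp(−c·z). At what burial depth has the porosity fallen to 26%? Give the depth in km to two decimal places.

Invert Athy's law: z = ln(n₀/n) / c
z = ln(0.48/0.26) / 0.342 = ln(1.846) / 0.342 = 0.6131 / 0.342 = 1.793 km

1.79 km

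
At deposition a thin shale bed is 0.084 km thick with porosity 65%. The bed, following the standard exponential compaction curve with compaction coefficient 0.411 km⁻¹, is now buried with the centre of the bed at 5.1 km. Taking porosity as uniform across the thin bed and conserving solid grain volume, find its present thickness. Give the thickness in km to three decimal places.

Porosity at 5.1 km: n = 0.65·exp(−0.411×5.1) = 0.0799
Solid-volume conservation: h(1−n) = h₀(1−n₀) ⇒ h = h₀·(1−n₀)/(1−n)
h = 0.084 × (1 − 0.65)/(1 − 0.0799) = 0.084 × 0.3804 = 0.0320 km

0.032 km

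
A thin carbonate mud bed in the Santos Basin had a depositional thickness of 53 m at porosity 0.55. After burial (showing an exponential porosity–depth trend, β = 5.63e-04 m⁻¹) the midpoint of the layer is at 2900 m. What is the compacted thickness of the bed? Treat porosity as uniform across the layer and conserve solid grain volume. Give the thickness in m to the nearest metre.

Working in km (1 km = 1000 m; β in km⁻¹ = β in m⁻¹ × 1000):
Porosity at 2.9 km: phi = 0.55·exp(−0.563×2.9) = 0.1075
Solid-volume conservation: h(1−phi) = h₀(1−phi₀) ⇒ h = h₀·(1−phi₀)/(1−phi)
h = 0.053 × (1 − 0.55)/(1 − 0.1075) = 0.053 × 0.5042 = 0.0267 km

27 m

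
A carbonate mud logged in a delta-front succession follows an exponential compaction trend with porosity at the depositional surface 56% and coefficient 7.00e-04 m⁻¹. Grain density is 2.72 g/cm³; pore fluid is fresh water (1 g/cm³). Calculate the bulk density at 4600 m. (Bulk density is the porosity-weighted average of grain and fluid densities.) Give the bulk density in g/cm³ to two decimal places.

2.68 g/cm³

Working in km (1 km = 1000 m; β in km⁻¹ = β in m⁻¹ × 1000):
Porosity at depth: n = 0.56·exp(−0.7×4.6) = 0.56×0.0400 = 0.0224
Bulk density: ρ_b = (1−n)ρ_g + n·ρ_f = 0.9776×2.72 + 0.0224×1
       = 2.659 + 0.022 = 2.682 g/cm³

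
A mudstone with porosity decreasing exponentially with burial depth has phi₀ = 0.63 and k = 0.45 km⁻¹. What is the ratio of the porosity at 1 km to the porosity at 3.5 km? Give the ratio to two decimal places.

3.08

phi(d₁)/phi(d₂) = e^(−k·d₁)/e^(−k·d₂) = e^{k(d₂−d₁)}
= exp(0.45 × 2.5) = exp(1.125) = 3.0802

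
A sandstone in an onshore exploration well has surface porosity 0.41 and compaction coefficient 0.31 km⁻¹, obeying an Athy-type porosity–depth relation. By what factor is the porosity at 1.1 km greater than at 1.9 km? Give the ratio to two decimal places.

1.28

phi(z₁)/phi(z₂) = e^(−k·z₁)/e^(−k·z₂) = e^{k(z₂−z₁)}
= exp(0.31 × 0.8) = exp(0.248) = 1.2815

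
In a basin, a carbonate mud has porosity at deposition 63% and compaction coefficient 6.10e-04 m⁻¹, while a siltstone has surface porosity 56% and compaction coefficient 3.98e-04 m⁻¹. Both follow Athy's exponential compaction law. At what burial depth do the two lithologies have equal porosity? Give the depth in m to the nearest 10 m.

560 m

Working in km (1 km = 1000 m; β in km⁻¹ = β in m⁻¹ × 1000):
Set phi₀ₐ e^(−βₐZ) = phi₀ᵦ e^(−βᵦZ) ⇒ ln(phi₀ₐ/phi₀ᵦ) = (βₐ − βᵦ)·Z
Z = ln(0.63/0.56) / (0.61 − 0.398) = 0.1178 / 0.212 = 0.556 km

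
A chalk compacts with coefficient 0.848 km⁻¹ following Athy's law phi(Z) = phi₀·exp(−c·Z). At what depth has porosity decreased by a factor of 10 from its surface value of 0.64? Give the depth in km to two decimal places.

phi/phi₀ = 1/10 ⇒ exp(−c·Z) = 1/10 ⇒ Z = ln(10) / c
Z = 2.3026 / 0.848 = 2.715 km

2.72 km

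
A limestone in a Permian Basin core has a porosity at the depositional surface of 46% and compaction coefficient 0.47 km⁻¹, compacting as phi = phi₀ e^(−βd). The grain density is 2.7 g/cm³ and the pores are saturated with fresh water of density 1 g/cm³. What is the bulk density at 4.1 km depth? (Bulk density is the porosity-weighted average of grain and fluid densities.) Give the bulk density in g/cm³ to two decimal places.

Porosity at depth: phi = 0.46·exp(−0.47×4.1) = 0.46×0.1456 = 0.0670
Bulk density: ρ_b = (1−phi)ρ_g + phi·ρ_f = 0.9330×2.7 + 0.0670×1
       = 2.519 + 0.067 = 2.586 g/cm³

2.59 g/cm³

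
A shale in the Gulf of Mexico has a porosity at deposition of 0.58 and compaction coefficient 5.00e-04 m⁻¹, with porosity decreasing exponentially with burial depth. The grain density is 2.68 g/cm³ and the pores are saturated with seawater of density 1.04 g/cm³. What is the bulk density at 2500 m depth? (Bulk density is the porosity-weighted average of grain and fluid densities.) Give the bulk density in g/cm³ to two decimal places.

Working in km (1 km = 1000 m; k in km⁻¹ = k in m⁻¹ × 1000):
Porosity at depth: n = 0.58·exp(−0.5×2.5) = 0.58×0.2865 = 0.1662
Bulk density: ρ_b = (1−n)ρ_g + n·ρ_f = 0.8338×2.68 + 0.1662×1.04
       = 2.235 + 0.173 = 2.407 g/cm³

2.41 g/cm³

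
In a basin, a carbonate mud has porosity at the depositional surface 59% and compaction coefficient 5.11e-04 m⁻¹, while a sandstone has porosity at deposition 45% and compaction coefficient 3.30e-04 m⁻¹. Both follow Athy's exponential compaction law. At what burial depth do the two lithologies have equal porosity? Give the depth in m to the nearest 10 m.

1500 m

Working in km (1 km = 1000 m; c in km⁻¹ = c in m⁻¹ × 1000):
Set φ₀ₐ e^(−cₐZ) = φ₀ᵦ e^(−cᵦZ) ⇒ ln(φ₀ₐ/φ₀ᵦ) = (cₐ − cᵦ)·Z
Z = ln(0.59/0.45) / (0.511 − 0.33) = 0.2709 / 0.181 = 1.497 km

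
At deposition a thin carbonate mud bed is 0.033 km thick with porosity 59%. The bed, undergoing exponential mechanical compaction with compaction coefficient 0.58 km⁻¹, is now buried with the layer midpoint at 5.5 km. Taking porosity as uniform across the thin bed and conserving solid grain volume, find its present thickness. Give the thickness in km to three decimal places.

Porosity at 5.5 km: n = 0.59·exp(−0.58×5.5) = 0.0243
Solid-volume conservation: h(1−n) = h₀(1−n₀) ⇒ h = h₀·(1−n₀)/(1−n)
h = 0.033 × (1 − 0.59)/(1 − 0.0243) = 0.033 × 0.4202 = 0.0139 km

0.014 km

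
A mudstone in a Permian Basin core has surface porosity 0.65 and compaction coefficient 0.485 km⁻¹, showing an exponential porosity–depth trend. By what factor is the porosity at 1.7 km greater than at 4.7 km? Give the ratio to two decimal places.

4.28

phi(z₁)/phi(z₂) = e^(−β·z₁)/e^(−β·z₂) = e^{β(z₂−z₁)}
= exp(0.485 × 3) = exp(1.455) = 4.2845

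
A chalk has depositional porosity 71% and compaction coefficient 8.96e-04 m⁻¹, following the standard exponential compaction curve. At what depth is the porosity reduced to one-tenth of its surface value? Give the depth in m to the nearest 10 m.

Working in km (1 km = 1000 m; k in km⁻¹ = k in m⁻¹ × 1000):
phi/phi₀ = 1/10 ⇒ exp(−k·Z) = 1/10 ⇒ Z = ln(10) / k
Z = 2.3026 / 0.896 = 2.570 km

2570 m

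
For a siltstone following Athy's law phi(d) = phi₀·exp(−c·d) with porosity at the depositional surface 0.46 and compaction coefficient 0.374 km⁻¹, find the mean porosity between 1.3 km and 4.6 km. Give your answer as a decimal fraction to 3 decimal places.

⟨phi⟩ = (1/(d₂−d₁)) ∫ phi₀ e^(−cd) dd = phi₀·(e^(−c·d₁) − e^(−c·d₂)) / (c·(d₂−d₁))
e^(−0.374×1.3) = 0.6150; e^(−0.374×4.6) = 0.1790
⟨phi⟩ = 0.46 × (0.6150 − 0.1790) / (0.374 × 3.3) = 0.46 × 0.3532 = 0.1625

0.162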